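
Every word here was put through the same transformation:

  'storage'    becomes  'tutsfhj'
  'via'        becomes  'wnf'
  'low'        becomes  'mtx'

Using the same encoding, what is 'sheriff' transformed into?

The shift depends on letter class: consonant s→t is +1, but vowel o→t is +5. Two shifts are in play — +5 for a/e/i/o/u, +1 for every other letter.
On sheriff: s(cons)+1=t, h(cons)+1=i, e(vowel)+5=j, r(cons)+1=s, i(vowel)+5=n, f(cons)+1=g, f(cons)+1=g.

tijsngg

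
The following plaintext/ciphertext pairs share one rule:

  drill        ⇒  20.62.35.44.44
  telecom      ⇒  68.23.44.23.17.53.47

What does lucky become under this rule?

d(#4)→20 and r(#18)→62: differences scale by 3, so n = 3·pos + 8. The formula is n = 3×(alphabet index, a=1) + 8.
Applying it to lucky: l=12→44, u=21→71, c=3→17, k=11→41, y=25→83.

44.71.17.41.83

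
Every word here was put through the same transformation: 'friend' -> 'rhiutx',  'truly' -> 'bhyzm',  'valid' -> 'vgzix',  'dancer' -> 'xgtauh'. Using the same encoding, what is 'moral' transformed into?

Each letter's alphabet position (a=0..z=25) is mapped through 23·x+6 mod 26 — an affine cipher.
Applying it to moral: m(12)→23·12+6≡22=w; o(14)→23·14+6≡16=q; r(17)→23·17+6≡7=h; a(0)→23·0+6≡6=g; l(11)→23·11+6≡25=z (all mod 26).

wqhgz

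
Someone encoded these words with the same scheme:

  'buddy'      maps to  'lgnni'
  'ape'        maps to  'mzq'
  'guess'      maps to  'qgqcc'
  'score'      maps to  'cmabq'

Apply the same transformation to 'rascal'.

The shift depends on letter class: consonant b→l is +10, but vowel u→g is +12. The rule splits by letter class: vowels +12, consonants +10.
For rascal: r(cons)+10=b, a(vowel)+12=m, s(cons)+10=c, c(cons)+10=m, a(vowel)+12=m, l(cons)+10=v.

bmcmmv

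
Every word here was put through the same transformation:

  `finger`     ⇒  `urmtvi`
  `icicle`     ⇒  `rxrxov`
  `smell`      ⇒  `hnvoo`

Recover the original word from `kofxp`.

pluck

Each pair mirrors across the alphabet (f↔u, i↔r, n↔m): positions sum to 25. This is the alphabet-reversal cipher (Atbash): a becomes z, b becomes y, etc.
Undoing it on kofxp: k↔p, o↔l, f↔u, x↔c, p↔k.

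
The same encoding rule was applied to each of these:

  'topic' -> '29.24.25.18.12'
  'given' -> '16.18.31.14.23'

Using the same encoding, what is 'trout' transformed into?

Each letter is replaced by its alphabet position (a=1..z=26) + 9.
For trout: t=20→29, r=18→27, o=15→24, u=21→30, t=20→29.

29.27.24.30.29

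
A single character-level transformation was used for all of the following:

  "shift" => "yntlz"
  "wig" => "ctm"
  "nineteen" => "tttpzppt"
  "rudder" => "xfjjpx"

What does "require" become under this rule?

xpwftxp

Two shifts are in play — +11 for a/e/i/o/u, +6 for every other letter.
For require: r(cons)+6=x, e(vowel)+11=p, q(cons)+6=w, u(vowel)+11=f, i(vowel)+11=t, r(cons)+6=x, e(vowel)+11=p.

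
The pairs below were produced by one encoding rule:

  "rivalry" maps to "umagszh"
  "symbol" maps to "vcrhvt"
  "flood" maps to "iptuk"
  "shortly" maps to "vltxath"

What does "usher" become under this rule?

Letter i (0-indexed) is shifted by i+3, so successive shifts are 3, 4, 5, ….
Applying it to usher: u+3=x, s+4=w, h+5=m, e+6=k, r+7=y.

xwmky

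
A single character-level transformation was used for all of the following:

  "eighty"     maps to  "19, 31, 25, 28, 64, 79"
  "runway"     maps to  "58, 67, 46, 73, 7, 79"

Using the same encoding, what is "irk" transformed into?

e(#5)→19 and i(#9)→31: differences scale by 3, so n = 3·pos + 4. Each letter becomes 3×(its alphabet position, a=1..z=26) + 4.
On irk: i=9→31, r=18→58, k=11→37.

31, 58, 37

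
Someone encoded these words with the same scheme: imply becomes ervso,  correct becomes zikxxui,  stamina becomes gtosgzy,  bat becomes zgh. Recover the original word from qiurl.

The output letters match the input read backwards, each shifted +6: imply reversed is ylpmi. Read the word backwards and shift each letter +6.
Reversing it on qiurl: shift back: q−6=k, i−6=c, u−6=o, r−6=l, l−6=f → kcolf; then reverse → flock.

flock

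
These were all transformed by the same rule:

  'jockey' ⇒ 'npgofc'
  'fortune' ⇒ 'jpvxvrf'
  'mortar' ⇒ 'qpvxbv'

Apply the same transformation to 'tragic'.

The shift depends on letter class: consonant j→n is +4, but vowel o→p is +1. Vowels shift forward by 1 and consonants shift forward by 4.
On tragic: t(cons)+4=x, r(cons)+4=v, a(vowel)+1=b, g(cons)+4=k, i(vowel)+1=j, c(cons)+4=g.

xvbkjg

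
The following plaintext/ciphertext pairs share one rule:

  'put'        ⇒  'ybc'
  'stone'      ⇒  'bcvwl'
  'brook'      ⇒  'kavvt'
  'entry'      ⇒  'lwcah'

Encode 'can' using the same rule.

lhw

Vowels shift forward by 7 and consonants shift forward by 9.
For can: c(cons)+9=l, a(vowel)+7=h, n(cons)+9=w.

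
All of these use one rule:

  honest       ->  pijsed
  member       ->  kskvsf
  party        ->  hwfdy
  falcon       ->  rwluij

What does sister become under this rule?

eoedsf

h(7)→p(15) and o(14)→i(8) fit y≡25x+22 (mod 26); the inverse of 25 mod 26 is 25. Treating letters as 0–25, the rule is x ↦ 25x + 22 (mod 26).
On sister: s(18)→25·18+22≡4=e; i(8)→25·8+22≡14=o; s(18)→25·18+22≡4=e; t(19)→25·19+22≡3=d; e(4)→25·4+22≡18=s; r(17)→25·17+22≡5=f (all mod 26).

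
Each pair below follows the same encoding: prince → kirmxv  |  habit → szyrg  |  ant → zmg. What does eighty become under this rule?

This is the alphabet-reversal cipher (Atbash): a becomes z, b becomes y, etc.
Applying it to eighty: e↔v, i↔r, g↔t, h↔s, t↔g, y↔b.

vrtsgb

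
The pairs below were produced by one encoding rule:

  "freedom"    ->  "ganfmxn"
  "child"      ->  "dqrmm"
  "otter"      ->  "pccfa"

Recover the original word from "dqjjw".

Shifts by position in freedom: pos 0: f→g (+1), pos 1: r→a (+9), pos 2: e→n (+9), pos 3: e→f (+1), pos 4: d→m (+9), pos 5: o→x (+9) — repeating every 3. It's a Vigenère-style cipher with numeric key [1,9,9]: position i shifts by key[i mod 3].
Undoing it on dqjjw: d−1=c, q−9=h, j−9=a, j−1=i, w−9=n.

chain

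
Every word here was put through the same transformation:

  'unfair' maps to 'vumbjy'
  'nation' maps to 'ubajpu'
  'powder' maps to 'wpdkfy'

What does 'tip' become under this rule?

ajw

Vowels shift forward by 1 and consonants shift forward by 7.
For tip: t(cons)+7=a, i(vowel)+1=j, p(cons)+7=w.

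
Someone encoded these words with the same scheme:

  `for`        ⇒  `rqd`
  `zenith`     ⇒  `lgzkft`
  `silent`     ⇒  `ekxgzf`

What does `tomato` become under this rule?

fqycfq

The shift depends on letter class: consonant f→r is +12, but vowel o→q is +2. Vowels shift forward by 2 and consonants shift forward by 12.
For tomato: t(cons)+12=f, o(vowel)+2=q, m(cons)+12=y, a(vowel)+2=c, t(cons)+12=f, o(vowel)+2=q.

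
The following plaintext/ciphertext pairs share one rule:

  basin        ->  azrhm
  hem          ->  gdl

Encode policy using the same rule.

onkhbx

Compare letters: b→a is +25, a→z is +25, s→r is +25 — a constant shift. This is a Caesar cipher with shift 25.
For policy: p+25=o, o+25=n, l+25=k, i+25=h, c+25=b, y+25=x.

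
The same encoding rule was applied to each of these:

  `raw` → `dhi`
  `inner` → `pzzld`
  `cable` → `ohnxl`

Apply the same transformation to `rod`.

The shift depends on letter class: consonant r→d is +12, but vowel a→h is +7. The rule splits by letter class: vowels +7, consonants +12.
For rod: r(cons)+12=d, o(vowel)+7=v, d(cons)+12=p.

dvp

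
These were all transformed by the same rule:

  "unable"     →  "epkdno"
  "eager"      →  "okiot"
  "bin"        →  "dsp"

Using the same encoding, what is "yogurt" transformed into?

The shift depends on letter class: consonant n→p is +2, but vowel u→e is +10. Vowels shift forward by 10 and consonants shift forward by 2.
Applying it to yogurt: y(cons)+2=a, o(vowel)+10=y, g(cons)+2=i, u(vowel)+10=e, r(cons)+2=t, t(cons)+2=v.

ayietv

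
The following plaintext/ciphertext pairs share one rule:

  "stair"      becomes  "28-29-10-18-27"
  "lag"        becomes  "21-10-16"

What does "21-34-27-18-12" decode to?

lyric

s is letter #19 and maps to 28: an offset of 9. Each letter is replaced by its alphabet position (a=1..z=26) + 9.
Undoing it on 21-34-27-18-12: 21→(21−9)÷1=12=l, 34→(34−9)÷1=25=y, 27→(27−9)÷1=18=r, 18→(18−9)÷1=9=i, 12→(12−9)÷1=3=c.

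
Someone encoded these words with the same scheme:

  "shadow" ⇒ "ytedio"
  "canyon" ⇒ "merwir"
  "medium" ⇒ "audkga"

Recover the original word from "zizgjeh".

s(18)→y(24) and h(7)→t(19) fit y≡17x+4 (mod 26); the inverse of 17 mod 26 is 23. This is an affine cipher: with a=0,…,z=25, each position x becomes (17x+4) mod 26.
Reversing it on zizgjeh: z(25)→23·(25−4)≡15=p; i(8)→23·(8−4)≡14=o; z(25)→23·(25−4)≡15=p; g(6)→23·(6−4)≡20=u; j(9)→23·(9−4)≡11=l; e(4)→23·(4−4)≡0=a; h(7)→23·(7−4)≡17=r (all mod 26).

popular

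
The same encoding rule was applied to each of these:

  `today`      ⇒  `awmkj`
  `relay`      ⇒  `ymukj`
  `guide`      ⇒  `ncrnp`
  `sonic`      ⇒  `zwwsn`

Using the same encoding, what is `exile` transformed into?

lfrvp

In today: t→a is +7, o→w is +8, d→m is +9, a→k is +10 — the shift increases by 1 each position. Each letter shifts forward by (position + 7), i.e. 7, 8, 9, … — the shift grows by one for each successive letter.
Applying it to exile: e+7=l, x+8=f, i+9=r, l+10=v, e+11=p.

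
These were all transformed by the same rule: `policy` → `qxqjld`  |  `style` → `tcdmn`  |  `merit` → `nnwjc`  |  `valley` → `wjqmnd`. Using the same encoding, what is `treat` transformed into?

uajbc

The shifts repeat in a cycle of length 3: positions 0,1,… shift by +1, +9, +5, then the pattern repeats.
Applying it to treat: t+1=u, r+9=a, e+5=j, a+1=b, t+9=c.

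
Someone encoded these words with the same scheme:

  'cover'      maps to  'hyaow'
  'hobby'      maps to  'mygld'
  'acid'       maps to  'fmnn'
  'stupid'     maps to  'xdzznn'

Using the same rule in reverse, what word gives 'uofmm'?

The shifts repeat in a cycle of length 2: positions 0,1,… shift by +5, +10, then the pattern repeats.
Reversing it on uofmm: u−5=p, o−10=e, f−5=a, m−10=c, m−5=h.

peach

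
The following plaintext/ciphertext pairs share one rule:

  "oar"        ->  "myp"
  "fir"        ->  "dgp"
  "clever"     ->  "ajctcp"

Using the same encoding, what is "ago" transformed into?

yem

Compare letters: o→m is +24, a→y is +24, r→p is +24 — a constant shift. Every letter moves 24 places later in the alphabet, wrapping around z→a.
For ago: a+24=y, g+24=e, o+24=m.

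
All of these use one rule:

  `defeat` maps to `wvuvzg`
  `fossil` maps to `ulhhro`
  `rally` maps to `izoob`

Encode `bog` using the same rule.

ylt

Each pair mirrors across the alphabet (d↔w, e↔v, f↔u): positions sum to 25. Letters are reflected about the middle of the alphabet (position → 25−position): Atbash.
Applying it to bog: b↔y, o↔l, g↔t.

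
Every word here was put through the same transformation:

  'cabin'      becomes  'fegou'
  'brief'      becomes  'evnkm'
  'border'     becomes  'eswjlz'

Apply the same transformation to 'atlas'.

In cabin: c→f is +3, a→e is +4, b→g is +5, i→o is +6 — the shift increases by 1 each position. Each letter shifts forward by (position + 3), i.e. 3, 4, 5, … — the shift grows by one for each successive letter.
On atlas: a+3=d, t+4=x, l+5=q, a+6=g, s+7=z.

dxqgz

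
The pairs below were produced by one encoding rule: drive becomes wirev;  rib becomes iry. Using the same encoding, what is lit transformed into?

org

Each pair mirrors across the alphabet (d↔w, r↔i, i↔r): positions sum to 25. Each letter is replaced by its mirror in the alphabet: a↔z, b↔y, c↔x, and so on (the Atbash cipher).
For lit: l↔o, i↔r, t↔g.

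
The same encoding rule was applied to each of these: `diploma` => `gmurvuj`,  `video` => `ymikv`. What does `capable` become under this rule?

In diploma: d→g is +3, i→m is +4, p→u is +5, l→r is +6 — the shift increases by 1 each position. Letter i (0-indexed) is shifted by i+3, so successive shifts are 3, 4, 5, ….
For capable: c+3=f, a+4=e, p+5=u, a+6=g, b+7=i, l+8=t, e+9=n.

feugitn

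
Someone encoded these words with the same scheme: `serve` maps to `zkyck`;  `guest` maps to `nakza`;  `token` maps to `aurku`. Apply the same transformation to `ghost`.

The shift depends on letter class: consonant s→z is +7, but vowel e→k is +6. Vowels shift forward by 6 and consonants shift forward by 7.
Applying it to ghost: g(cons)+7=n, h(cons)+7=o, o(vowel)+6=u, s(cons)+7=z, t(cons)+7=a.

nouza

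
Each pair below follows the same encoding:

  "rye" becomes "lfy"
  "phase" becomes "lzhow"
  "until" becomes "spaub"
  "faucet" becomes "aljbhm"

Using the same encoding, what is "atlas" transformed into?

The output letters match the input read backwards, each shifted +7: rye reversed is eyr. Two steps: reverse the string, then apply a Caesar shift of +7.
Applying it to atlas: reverse → salta; then shift: s+7=z, a+7=h, l+7=s, t+7=a, a+7=h.

zhsah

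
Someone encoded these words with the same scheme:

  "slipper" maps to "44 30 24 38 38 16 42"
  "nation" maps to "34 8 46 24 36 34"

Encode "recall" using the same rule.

42 16 12 8 30 30

s(#19)→44 and l(#12)→30: differences scale by 2, so n = 2·pos + 6. With a=1..z=26, the number is 2·pos + 6.
For recall: r=18→42, e=5→16, c=3→12, a=1→8, l=12→30, l=12→30.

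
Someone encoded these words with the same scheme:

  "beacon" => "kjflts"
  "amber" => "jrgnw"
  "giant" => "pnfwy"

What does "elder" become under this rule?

nqinw

Shifts by position in beacon: pos 0: b→k (+9), pos 1: e→j (+5), pos 2: a→f (+5), pos 3: c→l (+9), pos 4: o→t (+5), pos 5: n→s (+5) — repeating every 3. A repeating key of period 3 is used — shifts +9, +5, +5 over and over.
For elder: e+9=n, l+5=q, d+5=i, e+9=n, r+5=w.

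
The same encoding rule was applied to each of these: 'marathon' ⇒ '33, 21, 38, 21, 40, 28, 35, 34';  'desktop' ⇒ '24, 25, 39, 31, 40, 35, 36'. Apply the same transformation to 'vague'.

42, 21, 27, 41, 25

m is letter #13 and maps to 33: an offset of 20. Each letter is replaced by its alphabet position (a=1..z=26) + 20.
On vague: v=22→42, a=1→21, g=7→27, u=21→41, e=5→25.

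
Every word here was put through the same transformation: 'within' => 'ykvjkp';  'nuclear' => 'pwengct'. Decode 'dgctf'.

beard

This is a Caesar cipher with shift 2.
Decoding dgctf: d−2=b, g−2=e, c−2=a, t−2=r, f−2=d.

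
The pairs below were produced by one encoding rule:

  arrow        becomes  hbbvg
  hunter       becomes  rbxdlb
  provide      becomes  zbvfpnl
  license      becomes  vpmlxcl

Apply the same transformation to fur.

The shift depends on letter class: consonant r→b is +10, but vowel a→h is +7. Vowels shift forward by 7 and consonants shift forward by 10.
On fur: f(cons)+10=p, u(vowel)+7=b, r(cons)+10=b.

pbb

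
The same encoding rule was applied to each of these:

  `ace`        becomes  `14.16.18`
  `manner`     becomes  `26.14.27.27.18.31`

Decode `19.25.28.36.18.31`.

flower

a is letter #1 and maps to 14: an offset of 13. Each letter is replaced by its alphabet position (a=1..z=26) + 13.
Undoing it on 19.25.28.36.18.31: 19→(19−13)÷1=6=f, 25→(25−13)÷1=12=l, 28→(28−13)÷1=15=o, 36→(36−13)÷1=23=w, 18→(18−13)÷1=5=e, 31→(31−13)÷1=18=r.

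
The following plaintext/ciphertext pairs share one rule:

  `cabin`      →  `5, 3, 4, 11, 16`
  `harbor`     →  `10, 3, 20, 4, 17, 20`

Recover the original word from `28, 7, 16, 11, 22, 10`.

c is letter #3 and maps to 5: an offset of 2. Letters become their 1-based position plus 2 (so a→3, b→4, …).
Undoing it on 28, 7, 16, 11, 22, 10: 28→(28−2)÷1=26=z, 7→(7−2)÷1=5=e, 16→(16−2)÷1=14=n, 11→(11−2)÷1=9=i, 22→(22−2)÷1=20=t, 10→(10−2)÷1=8=h.

zenith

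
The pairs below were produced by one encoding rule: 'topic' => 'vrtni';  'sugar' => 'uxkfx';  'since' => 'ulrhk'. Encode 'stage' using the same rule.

Letter i (0-indexed) is shifted by i+2, so successive shifts are 2, 3, 4, ….
Applying it to stage: s+2=u, t+3=w, a+4=e, g+5=l, e+6=k.

uwelk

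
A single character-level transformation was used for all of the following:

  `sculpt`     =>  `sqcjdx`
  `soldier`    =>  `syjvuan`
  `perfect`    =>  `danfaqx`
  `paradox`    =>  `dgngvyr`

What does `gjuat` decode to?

s(18)→s(18) and c(2)→q(16) fit y≡5x+6 (mod 26); the inverse of 5 mod 26 is 21. Each letter's alphabet position (a=0..z=25) is mapped through 5·x+6 mod 26 — an affine cipher.
Reversing it on gjuat: g(6)→21·(6−6)≡0=a; j(9)→21·(9−6)≡11=l; u(20)→21·(20−6)≡8=i; a(0)→21·(0−6)≡4=e; t(19)→21·(19−6)≡13=n (all mod 26).

alien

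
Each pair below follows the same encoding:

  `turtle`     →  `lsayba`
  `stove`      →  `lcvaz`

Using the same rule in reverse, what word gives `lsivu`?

noble

The output letters match the input read backwards, each shifted +7: turtle reversed is eltrut. The word is reversed, then every letter is shifted forward by 7.
Reversing it on lsivu: shift back: l−7=e, s−7=l, i−7=b, v−7=o, u−7=n → elbon; then reverse → noble.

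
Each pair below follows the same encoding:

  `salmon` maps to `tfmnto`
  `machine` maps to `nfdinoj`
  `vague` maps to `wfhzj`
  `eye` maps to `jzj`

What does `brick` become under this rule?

Two shifts are in play — +5 for a/e/i/o/u, +1 for every other letter.
For brick: b(cons)+1=c, r(cons)+1=s, i(vowel)+5=n, c(cons)+1=d, k(cons)+1=l.

csndl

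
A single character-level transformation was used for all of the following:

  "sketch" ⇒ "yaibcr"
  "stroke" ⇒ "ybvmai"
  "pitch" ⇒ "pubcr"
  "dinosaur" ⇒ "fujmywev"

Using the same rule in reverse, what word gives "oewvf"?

s(18)→y(24) and k(10)→a(0) fit y≡3x+22 (mod 26); the inverse of 3 mod 26 is 9. Each letter's alphabet position (a=0..z=25) is mapped through 3·x+22 mod 26 — an affine cipher.
Undoing it on oewvf: o(14)→9·(14−22)≡6=g; e(4)→9·(4−22)≡20=u; w(22)→9·(22−22)≡0=a; v(21)→9·(21−22)≡17=r; f(5)→9·(5−22)≡3=d (all mod 26).

guard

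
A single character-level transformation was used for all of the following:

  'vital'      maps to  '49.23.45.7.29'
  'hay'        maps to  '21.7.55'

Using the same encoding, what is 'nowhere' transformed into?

v(#22)→49 and i(#9)→23: differences scale by 2, so n = 2·pos + 5. The formula is n = 2×(alphabet index, a=1) + 5.
Applying it to nowhere: n=14→33, o=15→35, w=23→51, h=8→21, e=5→15, r=18→41, e=5→15.

33.35.51.21.15.41.15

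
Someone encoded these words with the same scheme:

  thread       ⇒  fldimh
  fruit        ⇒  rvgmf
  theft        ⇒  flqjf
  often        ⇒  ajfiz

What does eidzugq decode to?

The shifts repeat in a cycle of length 2: positions 0,1,… shift by +12, +4, then the pattern repeats.
Decoding eidzugq: e−12=s, i−4=e, d−12=r, z−4=v, u−12=i, g−4=c, q−12=e.

service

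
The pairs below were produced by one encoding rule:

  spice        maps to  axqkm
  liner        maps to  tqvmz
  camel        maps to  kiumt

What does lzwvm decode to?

It's a constant shift of +8 (ROT8).
Undoing it on lzwvm: l−8=d, z−8=r, w−8=o, v−8=n, m−8=e.

drone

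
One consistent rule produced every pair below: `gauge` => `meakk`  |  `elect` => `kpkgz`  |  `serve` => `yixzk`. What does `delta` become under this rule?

jirxg

Shifts by position in gauge: pos 0: g→m (+6), pos 1: a→e (+4), pos 2: u→a (+6), pos 3: g→k (+4) — repeating every 2. A repeating key of period 2 is used — shifts +6, +4 over and over.
On delta: d+6=j, e+4=i, l+6=r, t+4=x, a+6=g.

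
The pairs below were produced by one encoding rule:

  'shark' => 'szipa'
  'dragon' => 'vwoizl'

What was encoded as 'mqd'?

vie

The output letters match the input read backwards, each shifted +8: shark reversed is krahs. Two steps: reverse the string, then apply a Caesar shift of +8.
Undoing it on mqd: shift back: m−8=e, q−8=i, d−8=v → eiv; then reverse → vie.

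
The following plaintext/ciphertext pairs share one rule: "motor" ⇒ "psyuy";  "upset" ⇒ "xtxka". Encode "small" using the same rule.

vqfrs

In motor: m→p is +3, o→s is +4, t→y is +5, o→u is +6 — the shift increases by 1 each position. Letter i (0-indexed) is shifted by i+3, so successive shifts are 3, 4, 5, ….
For small: s+3=v, m+4=q, a+5=f, l+6=r, l+7=s.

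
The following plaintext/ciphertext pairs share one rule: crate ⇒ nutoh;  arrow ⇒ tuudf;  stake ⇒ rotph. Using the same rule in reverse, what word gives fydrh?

c(2)→n(13) and r(17)→u(20) fit y≡23x+19 (mod 26); the inverse of 23 mod 26 is 17. Each letter's alphabet position (a=0..z=25) is mapped through 23·x+19 mod 26 — an affine cipher.
Decoding fydrh: f(5)→17·(5−19)≡22=w; y(24)→17·(24−19)≡7=h; d(3)→17·(3−19)≡14=o; r(17)→17·(17−19)≡18=s; h(7)→17·(7−19)≡4=e (all mod 26).

whose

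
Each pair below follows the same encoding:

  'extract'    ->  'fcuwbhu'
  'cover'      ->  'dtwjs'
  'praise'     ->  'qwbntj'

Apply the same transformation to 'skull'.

Shifts by position in extract: pos 0: e→f (+1), pos 1: x→c (+5), pos 2: t→u (+1), pos 3: r→w (+5) — repeating every 2. It's a Vigenère-style cipher with numeric key [1,5]: position i shifts by key[i mod 2].
On skull: s+1=t, k+5=p, u+1=v, l+5=q, l+1=m.

tpvqm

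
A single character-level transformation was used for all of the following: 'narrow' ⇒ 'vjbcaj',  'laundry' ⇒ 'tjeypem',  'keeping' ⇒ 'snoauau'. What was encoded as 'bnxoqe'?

Each letter shifts forward by (position + 8), i.e. 8, 9, 10, … — the shift grows by one for each successive letter.
Undoing it on bnxoqe: b−8=t, n−9=e, x−10=n, o−11=d, q−12=e, e−13=r.

tender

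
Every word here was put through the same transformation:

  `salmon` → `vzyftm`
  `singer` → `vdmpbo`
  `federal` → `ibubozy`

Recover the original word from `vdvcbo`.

s(18)→v(21) and a(0)→z(25) fit y≡7x+25 (mod 26); the inverse of 7 mod 26 is 15. Treating letters as 0–25, the rule is x ↦ 7x + 25 (mod 26).
Undoing it on vdvcbo: v(21)→15·(21−25)≡18=s; d(3)→15·(3−25)≡8=i; v(21)→15·(21−25)≡18=s; c(2)→15·(2−25)≡19=t; b(1)→15·(1−25)≡4=e; o(14)→15·(14−25)≡17=r (all mod 26).

sister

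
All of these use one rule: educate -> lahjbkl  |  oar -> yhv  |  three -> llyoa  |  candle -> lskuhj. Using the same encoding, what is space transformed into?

ljhwz

The word is reversed, then every letter is shifted forward by 7.
Applying it to space: reverse → ecaps; then shift: e+7=l, c+7=j, a+7=h, p+7=w, s+7=z.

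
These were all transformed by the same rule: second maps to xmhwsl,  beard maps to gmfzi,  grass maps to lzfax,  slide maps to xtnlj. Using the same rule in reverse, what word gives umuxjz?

Shifts by position in second: pos 0: s→x (+5), pos 1: e→m (+8), pos 2: c→h (+5), pos 3: o→w (+8) — repeating every 2. It's a Vigenère-style cipher with numeric key [5,8]: position i shifts by key[i mod 2].
Decoding umuxjz: u−5=p, m−8=e, u−5=p, x−8=p, j−5=e, z−8=r.

pepper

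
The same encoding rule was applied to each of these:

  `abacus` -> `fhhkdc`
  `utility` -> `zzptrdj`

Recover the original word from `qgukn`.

lance

The shift increases by 1 at each position, starting from +5: 5, 6, 7, ….
Undoing it on qgukn: q−5=l, g−6=a, u−7=n, k−8=c, n−9=e.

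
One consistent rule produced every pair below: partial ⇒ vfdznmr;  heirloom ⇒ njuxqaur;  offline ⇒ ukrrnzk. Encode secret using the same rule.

yjoxjf

Shifts by position in partial: pos 0: p→v (+6), pos 1: a→f (+5), pos 2: r→d (+12), pos 3: t→z (+6), pos 4: i→n (+5), pos 5: a→m (+12) — repeating every 3. The shifts repeat in a cycle of length 3: positions 0,1,… shift by +6, +5, +12, then the pattern repeats.
On secret: s+6=y, e+5=j, c+12=o, r+6=x, e+5=j, t+12=f.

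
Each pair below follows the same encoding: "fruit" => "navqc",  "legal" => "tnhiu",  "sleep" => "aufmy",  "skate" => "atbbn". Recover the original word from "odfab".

Shifts by position in fruit: pos 0: f→n (+8), pos 1: r→a (+9), pos 2: u→v (+1), pos 3: i→q (+8), pos 4: t→c (+9) — repeating every 3. A repeating key of period 3 is used — shifts +8, +9, +1 over and over.
Decoding odfab: o−8=g, d−9=u, f−1=e, a−8=s, b−9=s.

guess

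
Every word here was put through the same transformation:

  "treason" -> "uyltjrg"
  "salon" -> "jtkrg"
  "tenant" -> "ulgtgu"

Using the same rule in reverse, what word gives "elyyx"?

Treating letters as 0–25, the rule is x ↦ 11x + 19 (mod 26).
Reversing it on elyyx: e(4)→19·(4−19)≡1=b; l(11)→19·(11−19)≡4=e; y(24)→19·(24−19)≡17=r; y(24)→19·(24−19)≡17=r; x(23)→19·(23−19)≡24=y (all mod 26).

berry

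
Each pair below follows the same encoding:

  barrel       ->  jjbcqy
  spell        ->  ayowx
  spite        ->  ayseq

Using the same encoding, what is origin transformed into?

wasrua

In barrel: b→j is +8, a→j is +9, r→b is +10, r→c is +11 — the shift increases by 1 each position. Each letter shifts forward by (position + 8), i.e. 8, 9, 10, … — the shift grows by one for each successive letter.
Applying it to origin: o+8=w, r+9=a, i+10=s, g+11=r, i+12=u, n+13=a.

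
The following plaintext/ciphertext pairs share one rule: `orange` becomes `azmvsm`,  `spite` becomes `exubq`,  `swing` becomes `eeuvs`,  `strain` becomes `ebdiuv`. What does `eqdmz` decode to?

siren

The shifts repeat in a cycle of length 2: positions 0,1,… shift by +12, +8, then the pattern repeats.
Reversing it on eqdmz: e−12=s, q−8=i, d−12=r, m−8=e, z−12=n.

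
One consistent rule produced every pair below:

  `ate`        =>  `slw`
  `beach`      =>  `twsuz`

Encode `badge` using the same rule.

tsvyw

Compare letters: a→s is +18, t→l is +18, e→w is +18 — a constant shift. This is a Caesar cipher with shift 18.
On badge: b+18=t, a+18=s, d+18=v, g+18=y, e+18=w.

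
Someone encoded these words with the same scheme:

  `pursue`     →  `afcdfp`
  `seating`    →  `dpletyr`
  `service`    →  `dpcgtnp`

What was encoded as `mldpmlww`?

baseball

Compare letters: p→a is +11, u→f is +11, r→c is +11 — a constant shift. Each letter is shifted forward by 11 in the alphabet (a Caesar shift of +11).
Reversing it on mldpmlww: m−11=b, l−11=a, d−11=s, p−11=e, m−11=b, l−11=a, w−11=l, w−11=l.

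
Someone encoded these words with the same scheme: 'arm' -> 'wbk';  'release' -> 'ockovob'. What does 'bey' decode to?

The word is reversed, then every letter is shifted forward by 10.
Decoding bey: shift back: b−10=r, e−10=u, y−10=o → ruo; then reverse → our.

our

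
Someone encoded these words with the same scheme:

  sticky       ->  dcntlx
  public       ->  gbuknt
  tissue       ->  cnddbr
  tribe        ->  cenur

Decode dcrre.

steer

s(18)→d(3) and t(19)→c(2) fit y≡25x+21 (mod 26); the inverse of 25 mod 26 is 25. Treating letters as 0–25, the rule is x ↦ 25x + 21 (mod 26).
Decoding dcrre: d(3)→25·(3−21)≡18=s; c(2)→25·(2−21)≡19=t; r(17)→25·(17−21)≡4=e; r(17)→25·(17−21)≡4=e; e(4)→25·(4−21)≡17=r (all mod 26).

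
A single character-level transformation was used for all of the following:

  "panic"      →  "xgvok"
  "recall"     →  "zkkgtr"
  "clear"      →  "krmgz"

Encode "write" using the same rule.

Shifts by position in panic: pos 0: p→x (+8), pos 1: a→g (+6), pos 2: n→v (+8), pos 3: i→o (+6) — repeating every 2. It's a Vigenère-style cipher with numeric key [8,6]: position i shifts by key[i mod 2].
On write: w+8=e, r+6=x, i+8=q, t+6=z, e+8=m.

exqzm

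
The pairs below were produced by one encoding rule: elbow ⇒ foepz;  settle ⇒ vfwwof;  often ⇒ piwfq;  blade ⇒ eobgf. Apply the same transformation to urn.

vuq

Vowels shift forward by 1 and consonants shift forward by 3.
Applying it to urn: u(vowel)+1=v, r(cons)+3=u, n(cons)+3=q.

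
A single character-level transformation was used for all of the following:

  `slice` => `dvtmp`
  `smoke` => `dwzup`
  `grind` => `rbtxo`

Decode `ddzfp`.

Shifts by position in slice: pos 0: s→d (+11), pos 1: l→v (+10), pos 2: i→t (+11), pos 3: c→m (+10) — repeating every 2. The shifts repeat in a cycle of length 2: positions 0,1,… shift by +11, +10, then the pattern repeats.
Reversing it on ddzfp: d−11=s, d−10=t, z−11=o, f−10=v, p−11=e.

stove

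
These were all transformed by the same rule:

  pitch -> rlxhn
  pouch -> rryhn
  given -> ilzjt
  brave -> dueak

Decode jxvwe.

hurry

Letter i (0-indexed) is shifted by i+2, so successive shifts are 2, 3, 4, ….
Reversing it on jxvwe: j−2=h, x−3=u, v−4=r, w−5=r, e−6=y.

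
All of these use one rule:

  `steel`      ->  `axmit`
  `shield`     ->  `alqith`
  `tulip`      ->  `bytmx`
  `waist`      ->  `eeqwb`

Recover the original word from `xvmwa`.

Shifts by position in steel: pos 0: s→a (+8), pos 1: t→x (+4), pos 2: e→m (+8), pos 3: e→i (+4) — repeating every 2. It's a Vigenère-style cipher with numeric key [8,4]: position i shifts by key[i mod 2].
Undoing it on xvmwa: x−8=p, v−4=r, m−8=e, w−4=s, a−8=s.

press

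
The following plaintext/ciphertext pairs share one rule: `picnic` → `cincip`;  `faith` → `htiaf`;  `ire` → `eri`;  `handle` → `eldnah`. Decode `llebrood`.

The word is simply reversed.
Reversing it on llebrood: then reverse → doorbell.

doorbell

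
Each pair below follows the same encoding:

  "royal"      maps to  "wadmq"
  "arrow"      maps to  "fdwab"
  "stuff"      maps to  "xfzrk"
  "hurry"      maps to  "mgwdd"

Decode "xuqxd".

silly

Shifts by position in royal: pos 0: r→w (+5), pos 1: o→a (+12), pos 2: y→d (+5), pos 3: a→m (+12) — repeating every 2. It's a Vigenère-style cipher with numeric key [5,12]: position i shifts by key[i mod 2].
Undoing it on xuqxd: x−5=s, u−12=i, q−5=l, x−12=l, d−5=y.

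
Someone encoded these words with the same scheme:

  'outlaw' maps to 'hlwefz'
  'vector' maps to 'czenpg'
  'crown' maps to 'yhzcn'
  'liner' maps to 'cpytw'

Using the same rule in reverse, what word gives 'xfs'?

hum

The output letters match the input read backwards, each shifted +11: outlaw reversed is waltuo. Read the word backwards and shift each letter +11.
Reversing it on xfs: shift back: x−11=m, f−11=u, s−11=h → muh; then reverse → hum.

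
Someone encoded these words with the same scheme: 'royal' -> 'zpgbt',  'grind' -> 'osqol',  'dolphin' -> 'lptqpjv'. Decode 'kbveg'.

candy

Shifts by position in royal: pos 0: r→z (+8), pos 1: o→p (+1), pos 2: y→g (+8), pos 3: a→b (+1) — repeating every 2. It's a Vigenère-style cipher with numeric key [8,1]: position i shifts by key[i mod 2].
Decoding kbveg: k−8=c, b−1=a, v−8=n, e−1=d, g−8=y.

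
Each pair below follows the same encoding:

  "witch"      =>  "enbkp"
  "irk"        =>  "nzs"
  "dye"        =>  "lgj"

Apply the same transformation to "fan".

The shift depends on letter class: consonant w→e is +8, but vowel i→n is +5. Vowels shift forward by 5 and consonants shift forward by 8.
On fan: f(cons)+8=n, a(vowel)+5=f, n(cons)+8=v.

nfv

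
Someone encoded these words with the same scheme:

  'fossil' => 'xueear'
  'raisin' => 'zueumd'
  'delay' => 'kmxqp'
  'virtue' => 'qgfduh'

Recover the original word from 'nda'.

orb

The word is reversed, then every letter is shifted forward by 12.
Decoding nda: shift back: n−12=b, d−12=r, a−12=o → bro; then reverse → orb.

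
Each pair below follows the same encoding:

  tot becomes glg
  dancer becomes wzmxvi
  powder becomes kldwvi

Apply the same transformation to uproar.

Each pair mirrors across the alphabet (t↔g, o↔l, t↔g): positions sum to 25. Letters are reflected about the middle of the alphabet (position → 25−position): Atbash.
Applying it to uproar: u↔f, p↔k, r↔i, o↔l, a↔z, r↔i.

fkilzi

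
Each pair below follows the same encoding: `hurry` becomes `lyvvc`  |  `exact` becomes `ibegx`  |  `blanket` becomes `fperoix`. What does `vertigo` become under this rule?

Compare letters: h→l is +4, u→y is +4, r→v is +4 — a constant shift. Each letter is shifted forward by 4 in the alphabet (a Caesar shift of +4).
On vertigo: v+4=z, e+4=i, r+4=v, t+4=x, i+4=m, g+4=k, o+4=s.

zivxmks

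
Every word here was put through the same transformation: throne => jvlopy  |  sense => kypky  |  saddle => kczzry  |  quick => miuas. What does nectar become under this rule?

pyajcl

t(19)→j(9) and h(7)→v(21) fit y≡25x+2 (mod 26); the inverse of 25 mod 26 is 25. Treating letters as 0–25, the rule is x ↦ 25x + 2 (mod 26).
For nectar: n(13)→25·13+2≡15=p; e(4)→25·4+2≡24=y; c(2)→25·2+2≡0=a; t(19)→25·19+2≡9=j; a(0)→25·0+2≡2=c; r(17)→25·17+2≡11=l (all mod 26).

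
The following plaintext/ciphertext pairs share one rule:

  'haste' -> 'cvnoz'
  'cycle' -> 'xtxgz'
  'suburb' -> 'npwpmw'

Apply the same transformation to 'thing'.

ocdib

Compare letters: h→c is +21, a→v is +21, s→n is +21 — a constant shift. Every letter moves 21 places later in the alphabet, wrapping around z→a.
For thing: t+21=o, h+21=c, i+21=d, n+21=i, g+21=b.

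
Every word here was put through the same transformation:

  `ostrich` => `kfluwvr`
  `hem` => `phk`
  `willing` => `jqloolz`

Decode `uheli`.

The output letters match the input read backwards, each shifted +3: ostrich reversed is hcirtso. Read the word backwards and shift each letter +3.
Decoding uheli: shift back: u−3=r, h−3=e, e−3=b, l−3=i, i−3=f → rebif; then reverse → fiber.

fiber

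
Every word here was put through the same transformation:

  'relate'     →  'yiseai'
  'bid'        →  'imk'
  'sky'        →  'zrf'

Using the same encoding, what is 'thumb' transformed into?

aoyti

The rule splits by letter class: vowels +4, consonants +7.
Applying it to thumb: t(cons)+7=a, h(cons)+7=o, u(vowel)+4=y, m(cons)+7=t, b(cons)+7=i.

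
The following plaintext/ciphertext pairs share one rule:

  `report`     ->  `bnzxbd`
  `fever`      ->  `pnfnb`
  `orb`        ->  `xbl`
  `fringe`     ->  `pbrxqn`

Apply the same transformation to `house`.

rxdcn

The shift depends on letter class: consonant r→b is +10, but vowel e→n is +9. Two shifts are in play — +9 for a/e/i/o/u, +10 for every other letter.
On house: h(cons)+10=r, o(vowel)+9=x, u(vowel)+9=d, s(cons)+10=c, e(vowel)+9=n.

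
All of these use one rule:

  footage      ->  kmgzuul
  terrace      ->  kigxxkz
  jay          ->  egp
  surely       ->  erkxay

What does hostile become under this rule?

krozyun

The output letters match the input read backwards, each shifted +6: footage reversed is egatoof. Read the word backwards and shift each letter +6.
For hostile: reverse → elitsoh; then shift: e+6=k, l+6=r, i+6=o, t+6=z, s+6=y, o+6=u, h+6=n.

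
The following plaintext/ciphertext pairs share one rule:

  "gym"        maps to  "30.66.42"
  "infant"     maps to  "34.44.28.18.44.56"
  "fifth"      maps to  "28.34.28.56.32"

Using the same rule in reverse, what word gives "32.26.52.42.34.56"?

hermit

g(#7)→30 and y(#25)→66: differences scale by 2, so n = 2·pos + 16. Each letter becomes 2×(its alphabet position, a=1..z=26) + 16.
Reversing it on 32.26.52.42.34.56: 32→(32−16)÷2=8=h, 26→(26−16)÷2=5=e, 52→(52−16)÷2=18=r, 42→(42−16)÷2=13=m, 34→(34−16)÷2=9=i, 56→(56−16)÷2=20=t.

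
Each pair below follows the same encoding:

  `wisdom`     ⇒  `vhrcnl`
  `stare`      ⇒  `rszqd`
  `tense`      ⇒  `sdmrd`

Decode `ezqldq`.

Compare letters: w→v is +25, i→h is +25, s→r is +25 — a constant shift. It's a constant shift of +25 (ROT25).
Decoding ezqldq: e−25=f, z−25=a, q−25=r, l−25=m, d−25=e, q−25=r.

farmer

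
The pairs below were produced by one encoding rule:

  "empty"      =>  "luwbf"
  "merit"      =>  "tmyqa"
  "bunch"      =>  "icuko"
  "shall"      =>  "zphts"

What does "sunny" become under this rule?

Shifts by position in empty: pos 0: e→l (+7), pos 1: m→u (+8), pos 2: p→w (+7), pos 3: t→b (+8) — repeating every 2. It's a Vigenère-style cipher with numeric key [7,8]: position i shifts by key[i mod 2].
On sunny: s+7=z, u+8=c, n+7=u, n+8=v, y+7=f.

zcuvf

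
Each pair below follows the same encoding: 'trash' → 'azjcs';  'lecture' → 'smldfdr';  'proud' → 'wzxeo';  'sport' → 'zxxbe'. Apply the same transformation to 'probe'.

Each letter shifts forward by (position + 7), i.e. 7, 8, 9, … — the shift grows by one for each successive letter.
For probe: p+7=w, r+8=z, o+9=x, b+10=l, e+11=p.

wzxlp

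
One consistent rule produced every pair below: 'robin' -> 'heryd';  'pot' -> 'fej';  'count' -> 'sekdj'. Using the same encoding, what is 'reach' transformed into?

It's a constant shift of +16 (ROT16).
On reach: r+16=h, e+16=u, a+16=q, c+16=s, h+16=x.

huqsx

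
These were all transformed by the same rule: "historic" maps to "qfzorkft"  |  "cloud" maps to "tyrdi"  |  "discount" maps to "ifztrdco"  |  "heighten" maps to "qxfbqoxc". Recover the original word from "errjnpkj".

h(7)→q(16) and i(8)→f(5) fit y≡15x+15 (mod 26); the inverse of 15 mod 26 is 7. Treating letters as 0–25, the rule is x ↦ 15x + 15 (mod 26).
Reversing it on errjnpkj: e(4)→7·(4−15)≡1=b; r(17)→7·(17−15)≡14=o; r(17)→7·(17−15)≡14=o; j(9)→7·(9−15)≡10=k; n(13)→7·(13−15)≡12=m; p(15)→7·(15−15)≡0=a; k(10)→7·(10−15)≡17=r; j(9)→7·(9−15)≡10=k (all mod 26).

bookmark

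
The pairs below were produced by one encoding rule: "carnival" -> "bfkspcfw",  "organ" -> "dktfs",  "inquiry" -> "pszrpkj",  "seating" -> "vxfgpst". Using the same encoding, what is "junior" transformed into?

arspdk

c(2)→b(1) and a(0)→f(5) fit y≡11x+5 (mod 26); the inverse of 11 mod 26 is 19. This is an affine cipher: with a=0,…,z=25, each position x becomes (11x+5) mod 26.
Applying it to junior: j(9)→11·9+5≡0=a; u(20)→11·20+5≡17=r; n(13)→11·13+5≡18=s; i(8)→11·8+5≡15=p; o(14)→11·14+5≡3=d; r(17)→11·17+5≡10=k (all mod 26).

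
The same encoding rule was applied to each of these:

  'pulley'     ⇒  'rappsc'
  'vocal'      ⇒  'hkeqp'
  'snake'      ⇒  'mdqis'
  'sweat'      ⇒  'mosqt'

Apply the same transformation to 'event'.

shsdt

p(15)→r(17) and u(20)→a(0) fit y≡7x+16 (mod 26); the inverse of 7 mod 26 is 15. This is an affine cipher: with a=0,…,z=25, each position x becomes (7x+16) mod 26.
Applying it to event: e(4)→7·4+16≡18=s; v(21)→7·21+16≡7=h; e(4)→7·4+16≡18=s; n(13)→7·13+16≡3=d; t(19)→7·19+16≡19=t (all mod 26).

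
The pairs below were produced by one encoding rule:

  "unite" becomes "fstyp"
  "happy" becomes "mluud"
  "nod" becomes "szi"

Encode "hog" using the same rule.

mzl

The shift depends on letter class: consonant n→s is +5, but vowel u→f is +11. The rule splits by letter class: vowels +11, consonants +5.
Applying it to hog: h(cons)+5=m, o(vowel)+11=z, g(cons)+5=l.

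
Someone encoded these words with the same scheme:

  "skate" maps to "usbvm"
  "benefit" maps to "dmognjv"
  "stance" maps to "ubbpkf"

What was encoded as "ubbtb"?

Shifts by position in skate: pos 0: s→u (+2), pos 1: k→s (+8), pos 2: a→b (+1), pos 3: t→v (+2), pos 4: e→m (+8) — repeating every 3. It's a Vigenère-style cipher with numeric key [2,8,1]: position i shifts by key[i mod 3].
Reversing it on ubbtb: u−2=s, b−8=t, b−1=a, t−2=r, b−8=t.

start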